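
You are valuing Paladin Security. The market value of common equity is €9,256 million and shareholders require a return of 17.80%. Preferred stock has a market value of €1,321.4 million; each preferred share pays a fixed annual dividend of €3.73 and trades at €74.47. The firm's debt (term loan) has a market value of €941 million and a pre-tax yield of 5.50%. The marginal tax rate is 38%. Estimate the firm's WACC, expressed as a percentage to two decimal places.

15.16%

Cost of preferred: Rp = 3.73 / 74.47 = 5.0087%.
Total capital V = 9256 + 1321.4 + 941 = 11518.4.
Equity: weight = 9256/11518.4 = 0.8036; cost = 17.8%.
Preferred: weight = 1321.4/11518.4 = 0.1147; cost = 5.0087%.
Term loan: weight = 941/11518.4 = 0.0817; after-tax cost = 5.5% × (1 − 38%) = 3.4100%.
WACC = 0.8036 × 17.8000% + 0.1147 × 5.0087% + 0.0817 × 3.4100% = 15.1570%.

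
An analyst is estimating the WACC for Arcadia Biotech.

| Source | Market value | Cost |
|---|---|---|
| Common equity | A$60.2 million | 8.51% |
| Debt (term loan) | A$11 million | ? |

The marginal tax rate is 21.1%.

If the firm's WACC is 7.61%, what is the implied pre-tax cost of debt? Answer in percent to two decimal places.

3.40%

Total capital V = 60.2 + 11 = 71.2.
Equity weight = 60.2/71.2 = 0.8455.
Term loan weight = 11/71.2 = 0.1545.
Equity contribution = 0.8455 × 8.51% = 7.1953%.
Remaining for debt = 7.61% − 7.1953% = 0.4147%.
Rd × (1 − 21.1%) × 0.1545 = 0.4147%  ⇒  Rd = 3.4025%.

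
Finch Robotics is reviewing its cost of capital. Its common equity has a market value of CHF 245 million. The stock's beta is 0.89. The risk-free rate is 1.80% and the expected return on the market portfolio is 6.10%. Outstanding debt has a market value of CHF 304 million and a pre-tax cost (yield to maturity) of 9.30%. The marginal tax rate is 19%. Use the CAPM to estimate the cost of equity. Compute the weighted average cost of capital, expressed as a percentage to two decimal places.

Market risk premium = 6.1% − 1.8% = 4.3%.
Cost of equity via CAPM: Re = 1.8% + 0.89 × 4.3% = 5.6270%.
Total capital V = 245 + 304 = 549.
Equity: weight = 245/549 = 0.4463; cost = 5.627%.
Debt: weight = 304/549 = 0.5537; after-tax cost = 9.3% × (1 − 19%) = 7.5330%.
WACC = 0.4463 × 5.6270% + 0.5537 × 7.5330% = 6.6824%.

6.68%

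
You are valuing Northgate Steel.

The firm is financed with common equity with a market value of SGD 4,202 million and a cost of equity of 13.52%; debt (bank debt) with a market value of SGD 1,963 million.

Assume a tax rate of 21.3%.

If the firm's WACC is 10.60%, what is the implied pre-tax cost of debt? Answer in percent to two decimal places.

5.53%

Total capital V = 4202 + 1963 = 6165.
Equity weight = 4202/6165 = 0.6816.
Bank debt weight = 1963/6165 = 0.3184.
Equity contribution = 0.6816 × 13.52% = 9.2151%.
Remaining for debt = 10.6% − 9.2151% = 1.3849%.
Rd × (1 − 21.3%) × 0.3184 = 1.3849%  ⇒  Rd = 5.5266%.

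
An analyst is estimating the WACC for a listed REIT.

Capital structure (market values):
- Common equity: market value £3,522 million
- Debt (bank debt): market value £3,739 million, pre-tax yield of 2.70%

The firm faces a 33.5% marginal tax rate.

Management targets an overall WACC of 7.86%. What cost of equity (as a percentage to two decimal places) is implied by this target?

Total capital V = 3522 + 3739 = 7261.
Equity weight = 3522/7261 = 0.4851.
Bank debt weight = 3739/7261 = 0.5149.
Debt contribution = 0.5149 × 2.7% × (1 − 33.5%) = 0.9246%.
Required equity contribution = 7.86% − 0.9246% = 6.9354%.
Re = 6.9354% / 0.4851 = 14.2982%.

14.30%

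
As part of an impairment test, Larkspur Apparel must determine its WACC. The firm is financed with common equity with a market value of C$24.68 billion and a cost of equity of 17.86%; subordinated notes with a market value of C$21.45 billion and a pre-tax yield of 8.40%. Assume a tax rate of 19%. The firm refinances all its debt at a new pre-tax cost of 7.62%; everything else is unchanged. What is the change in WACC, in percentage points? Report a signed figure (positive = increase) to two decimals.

-0.29 pp

Current WACC:
Total capital V = 24.68 + 21.45 = 46.13.
Equity: weight = 24.68/46.13 = 0.5350; cost = 17.86%.
Subordinated notes: weight = 21.45/46.13 = 0.4650; after-tax cost = 8.4% × (1 − 19%) = 6.8040%.
WACC = 0.5350 × 17.8600% + 0.4650 × 6.8040% = 12.7191%.
After the change:
Total capital V = 24.68 + 21.45 = 46.13.
Equity: weight = 24.68/46.13 = 0.5350; cost = 17.86%.
Subordinated notes: weight = 21.45/46.13 = 0.4650; after-tax cost = 7.62% × (1 − 19%) = 6.1722%.
WACC = 0.5350 × 17.8600% + 0.4650 × 6.1722% = 12.4253%.
Change in WACC = 12.4253% − 12.7191% = -0.2938 pp.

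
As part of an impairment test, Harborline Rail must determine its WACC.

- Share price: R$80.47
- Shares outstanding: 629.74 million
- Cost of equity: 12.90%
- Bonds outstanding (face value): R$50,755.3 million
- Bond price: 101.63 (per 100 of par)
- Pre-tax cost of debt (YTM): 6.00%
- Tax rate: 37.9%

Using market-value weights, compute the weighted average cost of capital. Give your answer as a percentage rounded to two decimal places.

Market value of equity E = 80.47 × 629.74m = 50675.1778m. Market value of debt D = 50755.3m × 101.63/100 = 51582.61139m.
Total capital V = 50675.1778 + 51582.61139 = 102257.78919.
Equity: weight = 50675.1778/102257.78919 = 0.4956; cost = 12.9%.
Bonds outstanding: weight = 51582.61139/102257.78919 = 0.5044; after-tax cost = 6% × (1 − 37.9%) = 3.7260%.
WACC = 0.4956 × 12.9000% + 0.5044 × 3.7260% = 8.2723%.

8.27%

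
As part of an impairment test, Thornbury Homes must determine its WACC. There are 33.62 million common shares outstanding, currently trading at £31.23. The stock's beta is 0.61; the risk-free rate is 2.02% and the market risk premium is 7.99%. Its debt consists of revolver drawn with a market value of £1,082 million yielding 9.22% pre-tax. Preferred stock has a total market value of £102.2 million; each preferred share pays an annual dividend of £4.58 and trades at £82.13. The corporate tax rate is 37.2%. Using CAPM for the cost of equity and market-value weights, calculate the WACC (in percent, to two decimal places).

6.30%

Cost of equity via CAPM: Re = 2.02% + 0.61 × 7.99% = 6.8939%.
Cost of preferred: Rp = 4.58 / 82.13 = 5.5765%.
Market value of equity E = 31.23 × 33.62m = 1049.9526m.
Total capital V = 1049.9526 + 102.2 + 1082 = 2234.1526.
Equity: weight = 1049.9526/2234.1526 = 0.4700; cost = 6.8939%.
Preferred: weight = 102.2/2234.1526 = 0.0457; cost = 5.5765%.
Revolver drawn: weight = 1082/2234.1526 = 0.4843; after-tax cost = 9.22% × (1 − 37.2%) = 5.7902%.
WACC = 0.4700 × 6.8939% + 0.0457 × 5.5765% + 0.4843 × 5.7902% = 6.2991%.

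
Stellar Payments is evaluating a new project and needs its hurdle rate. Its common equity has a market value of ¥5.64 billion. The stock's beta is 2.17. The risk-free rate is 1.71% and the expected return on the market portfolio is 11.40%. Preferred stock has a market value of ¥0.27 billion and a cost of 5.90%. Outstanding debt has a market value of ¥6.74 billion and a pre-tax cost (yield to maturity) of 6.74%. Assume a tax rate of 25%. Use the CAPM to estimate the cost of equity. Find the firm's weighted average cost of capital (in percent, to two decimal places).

12.96%

Market risk premium = 11.4% − 1.71% = 9.69%.
Cost of equity via CAPM: Re = 1.71% + 2.17 × 9.69% = 22.7373%.
Total capital V = 5.64 + 0.27 + 6.74 = 12.65.
Equity: weight = 5.64/12.65 = 0.4458; cost = 22.7373%.
Preferred: weight = 0.27/12.65 = 0.0213; cost = 5.9%.
Debt: weight = 6.74/12.65 = 0.5328; after-tax cost = 6.74% × (1 − 25%) = 5.0550%.
WACC = 0.4458 × 22.7373% + 0.0213 × 5.9000% + 0.5328 × 5.0550% = 12.9567%.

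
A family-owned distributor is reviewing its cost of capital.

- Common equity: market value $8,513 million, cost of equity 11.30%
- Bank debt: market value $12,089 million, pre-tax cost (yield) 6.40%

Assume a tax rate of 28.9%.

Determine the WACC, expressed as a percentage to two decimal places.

7.34%

Total capital V = 8513 + 12089 = 20602.
Equity: weight = 8513/20602 = 0.4132; cost = 11.3%.
Bank debt: weight = 12089/20602 = 0.5868; after-tax cost = 6.4% × (1 − 28.9%) = 4.5504%.
WACC = 0.4132 × 11.3000% + 0.5868 × 4.5504% = 7.3394%.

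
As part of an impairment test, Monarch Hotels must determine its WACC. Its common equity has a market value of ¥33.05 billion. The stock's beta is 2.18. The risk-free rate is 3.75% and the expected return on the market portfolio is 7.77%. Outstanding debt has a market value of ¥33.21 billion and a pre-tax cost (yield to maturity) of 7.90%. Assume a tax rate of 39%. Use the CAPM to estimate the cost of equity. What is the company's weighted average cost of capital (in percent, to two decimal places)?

8.66%

Market risk premium = 7.77% − 3.75% = 4.02%.
Cost of equity via CAPM: Re = 3.75% + 2.18 × 4.02% = 12.5136%.
Total capital V = 33.05 + 33.21 = 66.26.
Equity: weight = 33.05/66.26 = 0.4988; cost = 12.5136%.
Debt: weight = 33.21/66.26 = 0.5012; after-tax cost = 7.9% × (1 − 39%) = 4.8190%.
WACC = 0.4988 × 12.5136% + 0.5012 × 4.8190% = 8.6570%.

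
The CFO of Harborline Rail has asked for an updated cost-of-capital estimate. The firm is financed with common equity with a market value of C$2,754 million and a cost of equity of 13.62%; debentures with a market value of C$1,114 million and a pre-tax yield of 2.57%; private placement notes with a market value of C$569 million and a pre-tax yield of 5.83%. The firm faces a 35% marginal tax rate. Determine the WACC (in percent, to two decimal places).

9.36%

Total capital V = 2754 + 1114 + 569 = 4437.
Equity: weight = 2754/4437 = 0.6207; cost = 13.62%.
Debentures: weight = 1114/4437 = 0.2511; after-tax cost = 2.57% × (1 − 35%) = 1.6705%.
Private placement notes: weight = 569/4437 = 0.1282; after-tax cost = 5.83% × (1 − 35%) = 3.7895%.
WACC = 0.6207 × 13.6200% + 0.2511 × 1.6705% + 0.1282 × 3.7895% = 9.3592%.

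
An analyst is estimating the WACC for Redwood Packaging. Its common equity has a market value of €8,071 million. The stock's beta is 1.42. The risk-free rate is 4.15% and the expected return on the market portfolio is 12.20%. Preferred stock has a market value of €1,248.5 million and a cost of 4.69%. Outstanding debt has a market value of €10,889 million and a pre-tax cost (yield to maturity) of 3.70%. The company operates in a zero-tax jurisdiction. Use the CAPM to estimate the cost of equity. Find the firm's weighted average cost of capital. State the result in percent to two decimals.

Market risk premium = 12.2% − 4.15% = 8.05%.
Cost of equity via CAPM: Re = 4.15% + 1.42 × 8.05% = 15.5810%.
Total capital V = 8071 + 1248.5 + 10889 = 20208.5.
Equity: weight = 8071/20208.5 = 0.3994; cost = 15.581%.
Preferred: weight = 1248.5/20208.5 = 0.0618; cost = 4.69%.
Debt: weight = 10889/20208.5 = 0.5388; after-tax cost = 3.7% × (1 − 0%) = 3.7000%.
WACC = 0.3994 × 15.5810% + 0.0618 × 4.6900% + 0.5388 × 3.7000% = 8.5063%.

8.51%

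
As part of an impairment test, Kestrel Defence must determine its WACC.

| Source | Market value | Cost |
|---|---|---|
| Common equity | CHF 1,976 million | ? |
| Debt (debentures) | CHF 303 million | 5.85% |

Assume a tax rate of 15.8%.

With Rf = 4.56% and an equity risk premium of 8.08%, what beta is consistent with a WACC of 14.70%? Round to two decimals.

1.44

Total capital V = 1976 + 303 = 2279.
Equity weight = 1976/2279 = 0.8670.
Debentures weight = 303/2279 = 0.1330.
Debt contribution = 0.1330 × 5.85% × (1 − 15.8%) = 0.6549%.
Required equity contribution = 14.7% − 0.6549% = 14.0451%  ⇒  Re = 16.1988%.
CAPM: 16.1988% = 4.56% + β × 8.08%  ⇒  β = 1.4404.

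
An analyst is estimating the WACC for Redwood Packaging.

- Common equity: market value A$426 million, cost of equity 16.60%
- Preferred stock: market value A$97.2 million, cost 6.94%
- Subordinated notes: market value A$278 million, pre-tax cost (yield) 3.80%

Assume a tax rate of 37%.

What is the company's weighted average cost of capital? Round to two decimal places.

Total capital V = 426 + 97.2 + 278 = 801.2.
Equity: weight = 426/801.2 = 0.5317; cost = 16.6%.
Preferred: weight = 97.2/801.2 = 0.1213; cost = 6.94%.
Subordinated notes: weight = 278/801.2 = 0.3470; after-tax cost = 3.8% × (1 − 37%) = 2.3940%.
WACC = 0.5317 × 16.6000% + 0.1213 × 6.9400% + 0.3470 × 2.3940% = 10.4989%.

10.50%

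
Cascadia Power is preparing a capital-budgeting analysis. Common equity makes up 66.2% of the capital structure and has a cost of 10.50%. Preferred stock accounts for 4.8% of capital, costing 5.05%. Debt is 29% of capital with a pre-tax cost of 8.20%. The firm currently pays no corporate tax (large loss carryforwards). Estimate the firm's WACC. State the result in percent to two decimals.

After-tax cost of debt = 8.2% × (1 − 0%) = 8.2000%.
WACC = 0.662 × 10.5000% + 0.048 × 5.0500% + 0.290 × 8.2000% = 9.5714%.

9.57%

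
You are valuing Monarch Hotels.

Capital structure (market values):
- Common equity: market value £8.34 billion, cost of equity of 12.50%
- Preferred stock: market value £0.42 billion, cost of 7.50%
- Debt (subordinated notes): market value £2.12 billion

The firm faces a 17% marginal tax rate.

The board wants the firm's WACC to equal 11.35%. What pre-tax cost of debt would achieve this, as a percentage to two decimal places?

9.14%

Total capital V = 8.34 + 0.42 + 2.12 = 10.88.
Equity weight = 8.34/10.88 = 0.7665.
Preferred weight = 0.42/10.88 = 0.0386.
Subordinated notes weight = 2.12/10.88 = 0.1949.
Equity contribution = 0.7665 × 12.5% = 9.5818%.
Preferred contribution = 0.0386 × 7.5% = 0.2895%.
Remaining for debt = 11.35% − 9.8713% = 1.4787%.
Rd × (1 − 17%) × 0.1949 = 1.4787%  ⇒  Rd = 9.1430%.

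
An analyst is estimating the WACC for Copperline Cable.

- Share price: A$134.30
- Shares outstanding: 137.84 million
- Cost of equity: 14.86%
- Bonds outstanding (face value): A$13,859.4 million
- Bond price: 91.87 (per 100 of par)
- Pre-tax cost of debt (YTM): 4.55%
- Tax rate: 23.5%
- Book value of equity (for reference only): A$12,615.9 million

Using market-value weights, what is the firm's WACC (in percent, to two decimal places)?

10.22%

Market value of equity E = 134.3 × 137.84m = 18511.912m. Market value of debt D = 13859.4m × 91.87/100 = 12732.63078m.
Total capital V = 18511.912 + 12732.63078 = 31244.54278.
Equity: weight = 18511.912/31244.54278 = 0.5925; cost = 14.86%.
Bonds outstanding: weight = 12732.63078/31244.54278 = 0.4075; after-tax cost = 4.55% × (1 − 23.5%) = 3.4808%.
WACC = 0.5925 × 14.8600% + 0.4075 × 3.4808% = 10.2228%.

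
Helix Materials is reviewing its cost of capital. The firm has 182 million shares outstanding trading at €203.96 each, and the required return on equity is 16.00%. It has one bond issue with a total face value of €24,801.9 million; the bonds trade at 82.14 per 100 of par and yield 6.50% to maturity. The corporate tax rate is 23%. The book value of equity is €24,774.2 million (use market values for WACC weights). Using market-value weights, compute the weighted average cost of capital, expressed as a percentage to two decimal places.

12.10%

Market value of equity E = 203.96 × 182m = 37120.72m. Market value of debt D = 24801.9m × 82.14/100 = 20372.28066m.
Total capital V = 37120.72 + 20372.28066 = 57493.00066.
Equity: weight = 37120.72/57493.00066 = 0.6457; cost = 16%.
Bonds outstanding: weight = 20372.28066/57493.00066 = 0.3543; after-tax cost = 6.5% × (1 − 23%) = 5.0050%.
WACC = 0.6457 × 16.0000% + 0.3543 × 5.0050% = 12.1040%.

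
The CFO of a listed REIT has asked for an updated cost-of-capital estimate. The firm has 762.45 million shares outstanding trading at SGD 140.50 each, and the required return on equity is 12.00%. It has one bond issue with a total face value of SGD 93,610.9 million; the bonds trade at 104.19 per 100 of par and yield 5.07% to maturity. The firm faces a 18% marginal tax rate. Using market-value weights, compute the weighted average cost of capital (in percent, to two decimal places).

Market value of equity E = 140.5 × 762.45m = 107124.225m. Market value of debt D = 93610.9m × 104.19/100 = 97533.19671m.
Total capital V = 107124.225 + 97533.19671 = 204657.42171.
Equity: weight = 107124.225/204657.42171 = 0.5234; cost = 12%.
Bonds outstanding: weight = 97533.19671/204657.42171 = 0.4766; after-tax cost = 5.07% × (1 − 18%) = 4.1574%.
WACC = 0.5234 × 12.0000% + 0.4766 × 4.1574% = 8.2625%.

8.26%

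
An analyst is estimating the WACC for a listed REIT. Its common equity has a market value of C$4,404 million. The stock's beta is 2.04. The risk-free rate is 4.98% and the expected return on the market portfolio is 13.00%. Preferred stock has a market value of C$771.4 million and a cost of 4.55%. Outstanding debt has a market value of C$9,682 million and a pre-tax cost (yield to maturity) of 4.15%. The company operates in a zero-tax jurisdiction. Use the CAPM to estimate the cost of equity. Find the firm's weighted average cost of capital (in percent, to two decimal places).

9.27%

Market risk premium = 13.0% − 4.98% = 8.02%.
Cost of equity via CAPM: Re = 4.98% + 2.04 × 8.02% = 21.3408%.
Total capital V = 4404 + 771.4 + 9682 = 14857.4.
Equity: weight = 4404/14857.4 = 0.2964; cost = 21.3408%.
Preferred: weight = 771.4/14857.4 = 0.0519; cost = 4.55%.
Debt: weight = 9682/14857.4 = 0.6517; after-tax cost = 4.15% × (1 − 0%) = 4.1500%.
WACC = 0.2964 × 21.3408% + 0.0519 × 4.5500% + 0.6517 × 4.1500% = 9.2664%.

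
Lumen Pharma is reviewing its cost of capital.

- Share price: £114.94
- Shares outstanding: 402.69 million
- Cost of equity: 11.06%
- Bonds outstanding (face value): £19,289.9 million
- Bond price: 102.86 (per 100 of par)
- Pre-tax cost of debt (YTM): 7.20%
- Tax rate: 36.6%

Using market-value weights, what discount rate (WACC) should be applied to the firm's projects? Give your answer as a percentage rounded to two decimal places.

9.11%

Market value of equity E = 114.94 × 402.69m = 46285.1886m. Market value of debt D = 19289.9m × 102.86/100 = 19841.59114m.
Total capital V = 46285.1886 + 19841.59114 = 66126.77974.
Equity: weight = 46285.1886/66126.77974 = 0.6999; cost = 11.06%.
Bonds outstanding: weight = 19841.59114/66126.77974 = 0.3001; after-tax cost = 7.2% × (1 − 36.6%) = 4.5648%.
WACC = 0.6999 × 11.0600% + 0.3001 × 4.5648% = 9.1111%.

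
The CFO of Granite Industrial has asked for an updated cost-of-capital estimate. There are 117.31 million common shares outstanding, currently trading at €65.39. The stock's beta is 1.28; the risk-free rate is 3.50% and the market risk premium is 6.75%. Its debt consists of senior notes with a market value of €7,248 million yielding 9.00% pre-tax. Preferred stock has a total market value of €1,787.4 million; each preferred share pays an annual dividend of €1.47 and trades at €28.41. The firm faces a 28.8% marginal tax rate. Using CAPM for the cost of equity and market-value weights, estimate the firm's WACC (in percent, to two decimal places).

8.91%

Cost of equity via CAPM: Re = 3.5% + 1.28 × 6.75% = 12.1400%.
Cost of preferred: Rp = 1.47 / 28.41 = 5.1742%.
Market value of equity E = 65.39 × 117.31m = 7670.9009m.
Total capital V = 7670.9009 + 1787.4 + 7248 = 16706.3009.
Equity: weight = 7670.9009/16706.3009 = 0.4592; cost = 12.14%.
Preferred: weight = 1787.4/16706.3009 = 0.1070; cost = 5.1742%.
Senior notes: weight = 7248/16706.3009 = 0.4338; after-tax cost = 9% × (1 − 28.8%) = 6.4080%.
WACC = 0.4592 × 12.1400% + 0.1070 × 5.1742% + 0.4338 × 6.4080% = 8.9079%.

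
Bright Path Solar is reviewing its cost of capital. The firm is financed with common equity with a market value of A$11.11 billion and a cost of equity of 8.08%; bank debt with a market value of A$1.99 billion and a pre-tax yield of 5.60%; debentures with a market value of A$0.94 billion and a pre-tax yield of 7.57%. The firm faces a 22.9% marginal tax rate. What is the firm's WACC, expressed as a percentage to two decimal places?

Total capital V = 11.11 + 1.99 + 0.94 = 14.04.
Equity: weight = 11.11/14.04 = 0.7913; cost = 8.08%.
Bank debt: weight = 1.99/14.04 = 0.1417; after-tax cost = 5.6% × (1 − 22.9%) = 4.3176%.
Debentures: weight = 0.94/14.04 = 0.0670; after-tax cost = 7.57% × (1 − 22.9%) = 5.8365%.
WACC = 0.7913 × 8.0800% + 0.1417 × 4.3176% + 0.0670 × 5.8365% = 7.3965%.

7.40%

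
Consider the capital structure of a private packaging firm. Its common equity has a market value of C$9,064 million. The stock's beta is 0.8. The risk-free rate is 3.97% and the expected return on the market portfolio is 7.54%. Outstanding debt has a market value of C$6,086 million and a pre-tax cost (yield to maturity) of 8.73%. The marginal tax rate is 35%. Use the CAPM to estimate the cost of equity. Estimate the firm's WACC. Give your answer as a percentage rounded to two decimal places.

6.36%

Market risk premium = 7.54% − 3.97% = 3.57%.
Cost of equity via CAPM: Re = 3.97% + 0.8 × 3.57% = 6.8260%.
Total capital V = 9064 + 6086 = 15150.
Equity: weight = 9064/15150 = 0.5983; cost = 6.826%.
Debt: weight = 6086/15150 = 0.4017; after-tax cost = 8.73% × (1 − 35%) = 5.6745%.
WACC = 0.5983 × 6.8260% + 0.4017 × 5.6745% = 6.3634%.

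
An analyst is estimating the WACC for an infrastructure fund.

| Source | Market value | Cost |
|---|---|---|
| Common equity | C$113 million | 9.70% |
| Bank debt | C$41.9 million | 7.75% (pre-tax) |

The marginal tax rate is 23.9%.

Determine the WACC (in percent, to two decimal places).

Total capital V = 113 + 41.9 = 154.9.
Equity: weight = 113/154.9 = 0.7295; cost = 9.7%.
Bank debt: weight = 41.9/154.9 = 0.2705; after-tax cost = 7.75% × (1 − 23.9%) = 5.8978%.
WACC = 0.7295 × 9.7000% + 0.2705 × 5.8978% = 8.6715%.

8.67%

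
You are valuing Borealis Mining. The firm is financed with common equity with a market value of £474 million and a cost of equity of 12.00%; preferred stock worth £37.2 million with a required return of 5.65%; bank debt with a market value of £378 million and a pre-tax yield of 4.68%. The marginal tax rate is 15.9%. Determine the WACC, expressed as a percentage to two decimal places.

8.31%

Total capital V = 474 + 37.2 + 378 = 889.2.
Equity: weight = 474/889.2 = 0.5331; cost = 12%.
Preferred: weight = 37.2/889.2 = 0.0418; cost = 5.65%.
Bank debt: weight = 378/889.2 = 0.4251; after-tax cost = 4.68% × (1 − 15.9%) = 3.9359%.
WACC = 0.5331 × 12.0000% + 0.0418 × 5.6500% + 0.4251 × 3.9359% = 8.3063%.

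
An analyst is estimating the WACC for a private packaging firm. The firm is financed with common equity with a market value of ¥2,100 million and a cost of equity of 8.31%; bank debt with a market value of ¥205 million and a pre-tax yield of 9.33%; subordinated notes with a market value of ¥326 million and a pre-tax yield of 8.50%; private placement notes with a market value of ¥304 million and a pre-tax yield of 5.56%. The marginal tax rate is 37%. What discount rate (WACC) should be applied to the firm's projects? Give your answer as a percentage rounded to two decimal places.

Total capital V = 2100 + 205 + 326 + 304 = 2935.
Equity: weight = 2100/2935 = 0.7155; cost = 8.31%.
Bank debt: weight = 205/2935 = 0.0698; after-tax cost = 9.33% × (1 − 37%) = 5.8779%.
Subordinated notes: weight = 326/2935 = 0.1111; after-tax cost = 8.5% × (1 − 37%) = 5.3550%.
Private placement notes: weight = 304/2935 = 0.1036; after-tax cost = 5.56% × (1 − 37%) = 3.5028%.
WACC = 0.7155 × 8.3100% + 0.0698 × 5.8779% + 0.1111 × 5.3550% + 0.1036 × 3.5028% = 7.3140%.

7.31%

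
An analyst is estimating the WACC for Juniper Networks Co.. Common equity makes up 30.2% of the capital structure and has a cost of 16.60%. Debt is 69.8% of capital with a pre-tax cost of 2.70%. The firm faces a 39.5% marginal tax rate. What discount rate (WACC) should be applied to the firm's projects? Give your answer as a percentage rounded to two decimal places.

6.15%

After-tax cost of debt = 2.7% × (1 − 39.5%) = 1.6335%.
WACC = 0.302 × 16.6000% + 0.698 × 1.6335% = 6.1534%.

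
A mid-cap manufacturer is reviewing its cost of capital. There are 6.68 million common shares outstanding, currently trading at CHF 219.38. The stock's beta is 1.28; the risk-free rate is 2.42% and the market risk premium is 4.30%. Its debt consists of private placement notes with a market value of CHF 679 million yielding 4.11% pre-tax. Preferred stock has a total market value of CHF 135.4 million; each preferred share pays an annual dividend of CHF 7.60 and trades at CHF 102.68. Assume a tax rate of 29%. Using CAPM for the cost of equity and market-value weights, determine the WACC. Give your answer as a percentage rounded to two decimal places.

6.40%

Cost of equity via CAPM: Re = 2.42% + 1.28 × 4.3% = 7.9240%.
Cost of preferred: Rp = 7.6 / 102.68 = 7.4016%.
Market value of equity E = 219.38 × 6.68m = 1465.4584m.
Total capital V = 1465.4584 + 135.4 + 679 = 2279.8584.
Equity: weight = 1465.4584/2279.8584 = 0.6428; cost = 7.924%.
Preferred: weight = 135.4/2279.8584 = 0.0594; cost = 7.4016%.
Private placement notes: weight = 679/2279.8584 = 0.2978; after-tax cost = 4.11% × (1 − 29%) = 2.9181%.
WACC = 0.6428 × 7.9240% + 0.0594 × 7.4016% + 0.2978 × 2.9181% = 6.4021%.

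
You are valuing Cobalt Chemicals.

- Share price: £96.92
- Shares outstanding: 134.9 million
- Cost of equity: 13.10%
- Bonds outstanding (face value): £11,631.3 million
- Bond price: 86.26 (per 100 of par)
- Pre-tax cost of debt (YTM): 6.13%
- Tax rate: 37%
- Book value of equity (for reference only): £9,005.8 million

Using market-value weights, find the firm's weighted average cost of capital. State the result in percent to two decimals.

Market value of equity E = 96.92 × 134.9m = 13074.508m. Market value of debt D = 11631.3m × 86.26/100 = 10033.15938m.
Total capital V = 13074.508 + 10033.15938 = 23107.66738.
Equity: weight = 13074.508/23107.66738 = 0.5658; cost = 13.1%.
Bonds outstanding: weight = 10033.15938/23107.66738 = 0.4342; after-tax cost = 6.13% × (1 − 37%) = 3.8619%.
WACC = 0.5658 × 13.1000% + 0.4342 × 3.8619% = 9.0889%.

9.09%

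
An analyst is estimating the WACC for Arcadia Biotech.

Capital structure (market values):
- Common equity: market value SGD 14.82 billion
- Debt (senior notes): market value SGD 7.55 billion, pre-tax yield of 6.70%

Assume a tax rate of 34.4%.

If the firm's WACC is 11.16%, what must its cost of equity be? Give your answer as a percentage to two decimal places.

Total capital V = 14.82 + 7.55 = 22.37.
Equity weight = 14.82/22.37 = 0.6625.
Senior notes weight = 7.55/22.37 = 0.3375.
Debt contribution = 0.3375 × 6.7% × (1 − 34.4%) = 1.4834%.
Required equity contribution = 11.16% − 1.4834% = 9.6766%.
Re = 9.6766% / 0.6625 = 14.6063%.

14.61%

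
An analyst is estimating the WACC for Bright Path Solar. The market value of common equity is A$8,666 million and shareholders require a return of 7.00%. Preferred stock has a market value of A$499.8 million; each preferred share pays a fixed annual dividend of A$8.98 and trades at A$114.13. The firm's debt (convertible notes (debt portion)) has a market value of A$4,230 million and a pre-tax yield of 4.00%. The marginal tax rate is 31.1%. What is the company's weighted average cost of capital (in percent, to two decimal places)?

5.69%

Cost of preferred: Rp = 8.98 / 114.13 = 7.8682%.
Total capital V = 8666 + 499.8 + 4230 = 13395.8.
Equity: weight = 8666/13395.8 = 0.6469; cost = 7%.
Preferred: weight = 499.8/13395.8 = 0.0373; cost = 7.8682%.
Convertible notes (debt portion): weight = 4230/13395.8 = 0.3158; after-tax cost = 4% × (1 − 31.1%) = 2.7560%.
WACC = 0.6469 × 7.0000% + 0.0373 × 7.8682% + 0.3158 × 2.7560% = 5.6923%.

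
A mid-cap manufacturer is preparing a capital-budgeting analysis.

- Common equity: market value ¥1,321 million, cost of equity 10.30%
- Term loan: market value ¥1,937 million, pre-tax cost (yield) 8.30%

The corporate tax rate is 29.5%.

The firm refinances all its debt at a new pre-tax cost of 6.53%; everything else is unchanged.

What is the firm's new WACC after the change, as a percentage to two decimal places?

6.91%

After the change:
Total capital V = 1321 + 1937 = 3258.
Equity: weight = 1321/3258 = 0.4055; cost = 10.3%.
Term loan: weight = 1937/3258 = 0.5945; after-tax cost = 6.53% × (1 − 29.5%) = 4.6037%.
WACC = 0.4055 × 10.3000% + 0.5945 × 4.6037% = 6.9133%.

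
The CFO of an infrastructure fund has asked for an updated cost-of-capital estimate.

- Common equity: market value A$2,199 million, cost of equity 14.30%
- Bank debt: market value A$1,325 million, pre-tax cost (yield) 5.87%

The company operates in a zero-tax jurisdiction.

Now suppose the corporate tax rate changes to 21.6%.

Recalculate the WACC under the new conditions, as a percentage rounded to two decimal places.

10.65%

After the change:
Total capital V = 2199 + 1325 = 3524.
Equity: weight = 2199/3524 = 0.6240; cost = 14.3%.
Bank debt: weight = 1325/3524 = 0.3760; after-tax cost = 5.87% × (1 − 21.6%) = 4.6021%.
WACC = 0.6240 × 14.3000% + 0.3760 × 4.6021% = 10.6536%.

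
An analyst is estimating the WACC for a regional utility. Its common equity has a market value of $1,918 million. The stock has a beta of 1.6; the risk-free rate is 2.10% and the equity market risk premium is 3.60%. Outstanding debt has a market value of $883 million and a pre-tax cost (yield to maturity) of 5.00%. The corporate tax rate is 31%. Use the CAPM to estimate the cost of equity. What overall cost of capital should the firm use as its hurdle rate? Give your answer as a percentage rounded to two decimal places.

Cost of equity via CAPM: Re = 2.1% + 1.6 × 3.6% = 7.8600%.
Total capital V = 1918 + 883 = 2801.
Equity: weight = 1918/2801 = 0.6848; cost = 7.86%.
Debt: weight = 883/2801 = 0.3152; after-tax cost = 5% × (1 − 31%) = 3.4500%.
WACC = 0.6848 × 7.8600% + 0.3152 × 3.4500% = 6.4698%.

6.47%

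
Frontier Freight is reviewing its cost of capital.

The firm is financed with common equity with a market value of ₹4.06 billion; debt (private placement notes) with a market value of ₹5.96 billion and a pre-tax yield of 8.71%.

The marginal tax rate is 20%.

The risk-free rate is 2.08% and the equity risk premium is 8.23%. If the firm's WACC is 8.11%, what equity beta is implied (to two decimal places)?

0.94

Total capital V = 4.06 + 5.96 = 10.02.
Equity weight = 4.06/10.02 = 0.4052.
Private placement notes weight = 5.96/10.02 = 0.5948.
Debt contribution = 0.5948 × 8.71% × (1 − 20%) = 4.1446%.
Required equity contribution = 8.11% − 4.1446% = 3.9654%  ⇒  Re = 9.7864%.
CAPM: 9.7864% = 2.08% + β × 8.23%  ⇒  β = 0.9364.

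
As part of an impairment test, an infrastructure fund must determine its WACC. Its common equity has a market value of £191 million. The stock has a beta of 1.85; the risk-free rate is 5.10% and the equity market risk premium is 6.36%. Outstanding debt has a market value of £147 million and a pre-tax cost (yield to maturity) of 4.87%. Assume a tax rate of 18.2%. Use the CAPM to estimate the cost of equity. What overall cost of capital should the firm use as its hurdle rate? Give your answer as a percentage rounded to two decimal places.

11.26%

Cost of equity via CAPM: Re = 5.1% + 1.85 × 6.36% = 16.8660%.
Total capital V = 191 + 147 = 338.
Equity: weight = 191/338 = 0.5651; cost = 16.866%.
Debt: weight = 147/338 = 0.4349; after-tax cost = 4.87% × (1 − 18.2%) = 3.9837%.
WACC = 0.5651 × 16.8660% + 0.4349 × 3.9837% = 11.2633%.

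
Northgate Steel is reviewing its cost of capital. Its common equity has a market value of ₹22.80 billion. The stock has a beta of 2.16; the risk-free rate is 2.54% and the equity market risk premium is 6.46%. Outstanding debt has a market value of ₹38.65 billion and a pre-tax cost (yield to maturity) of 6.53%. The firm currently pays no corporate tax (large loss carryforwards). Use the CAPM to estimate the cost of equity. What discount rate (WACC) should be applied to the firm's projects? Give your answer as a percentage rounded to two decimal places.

Cost of equity via CAPM: Re = 2.54% + 2.16 × 6.46% = 16.4936%.
Total capital V = 22.8 + 38.65 = 61.45.
Equity: weight = 22.8/61.45 = 0.3710; cost = 16.4936%.
Debt: weight = 38.65/61.45 = 0.6290; after-tax cost = 6.53% × (1 − 0%) = 6.5300%.
WACC = 0.3710 × 16.4936% + 0.6290 × 6.5300% = 10.2268%.

10.23%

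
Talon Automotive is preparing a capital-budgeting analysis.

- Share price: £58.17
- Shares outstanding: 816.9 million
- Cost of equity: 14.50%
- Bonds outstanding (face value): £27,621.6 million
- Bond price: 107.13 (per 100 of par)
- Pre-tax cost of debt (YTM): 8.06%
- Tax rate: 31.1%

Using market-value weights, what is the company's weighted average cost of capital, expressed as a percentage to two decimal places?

11.07%

Market value of equity E = 58.17 × 816.9m = 47519.073m. Market value of debt D = 27621.6m × 107.13/100 = 29591.02008m.
Total capital V = 47519.073 + 29591.02008 = 77110.09308.
Equity: weight = 47519.073/77110.09308 = 0.6162; cost = 14.5%.
Bonds outstanding: weight = 29591.02008/77110.09308 = 0.3838; after-tax cost = 8.06% × (1 − 31.1%) = 5.5533%.
WACC = 0.6162 × 14.5000% + 0.3838 × 5.5533% = 11.0667%.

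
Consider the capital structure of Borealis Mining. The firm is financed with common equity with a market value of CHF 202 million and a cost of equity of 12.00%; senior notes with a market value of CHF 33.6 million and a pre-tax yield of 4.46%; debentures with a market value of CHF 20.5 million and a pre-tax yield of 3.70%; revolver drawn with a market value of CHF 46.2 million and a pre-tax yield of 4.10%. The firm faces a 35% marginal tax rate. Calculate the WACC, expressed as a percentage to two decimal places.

8.91%

Total capital V = 202 + 33.6 + 20.5 + 46.2 = 302.3.
Equity: weight = 202/302.3 = 0.6682; cost = 12%.
Senior notes: weight = 33.6/302.3 = 0.1111; after-tax cost = 4.46% × (1 − 35%) = 2.8990%.
Debentures: weight = 20.5/302.3 = 0.0678; after-tax cost = 3.7% × (1 − 35%) = 2.4050%.
Revolver drawn: weight = 46.2/302.3 = 0.1528; after-tax cost = 4.1% × (1 − 35%) = 2.6650%.
WACC = 0.6682 × 12.0000% + 0.1111 × 2.8990% + 0.0678 × 2.4050% + 0.1528 × 2.6650% = 8.9111%.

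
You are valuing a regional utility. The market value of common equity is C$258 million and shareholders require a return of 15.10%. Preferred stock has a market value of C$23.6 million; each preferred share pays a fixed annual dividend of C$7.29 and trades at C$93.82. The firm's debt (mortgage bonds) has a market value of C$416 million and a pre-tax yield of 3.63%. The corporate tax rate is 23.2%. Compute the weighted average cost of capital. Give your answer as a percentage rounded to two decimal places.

Cost of preferred: Rp = 7.29 / 93.82 = 7.7702%.
Total capital V = 258 + 23.6 + 416 = 697.6.
Equity: weight = 258/697.6 = 0.3698; cost = 15.1%.
Preferred: weight = 23.6/697.6 = 0.0338; cost = 7.7702%.
Mortgage bonds: weight = 416/697.6 = 0.5963; after-tax cost = 3.63% × (1 − 23.2%) = 2.7878%.
WACC = 0.3698 × 15.1000% + 0.0338 × 7.7702% + 0.5963 × 2.7878% = 7.5099%.

7.51%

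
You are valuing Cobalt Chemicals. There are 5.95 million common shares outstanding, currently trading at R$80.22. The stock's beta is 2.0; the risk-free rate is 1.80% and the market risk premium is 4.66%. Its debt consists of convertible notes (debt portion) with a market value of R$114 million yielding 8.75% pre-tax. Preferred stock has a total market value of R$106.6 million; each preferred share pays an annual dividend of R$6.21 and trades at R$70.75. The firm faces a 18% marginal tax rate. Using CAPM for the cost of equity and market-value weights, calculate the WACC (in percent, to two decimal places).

Cost of equity via CAPM: Re = 1.8% + 2.0 × 4.66% = 11.1200%.
Cost of preferred: Rp = 6.21 / 70.75 = 8.7774%.
Market value of equity E = 80.22 × 5.95m = 477.309m.
Total capital V = 477.309 + 106.6 + 114 = 697.909.
Equity: weight = 477.309/697.909 = 0.6839; cost = 11.12%.
Preferred: weight = 106.6/697.909 = 0.1527; cost = 8.7774%.
Convertible notes (debt portion): weight = 114/697.909 = 0.1633; after-tax cost = 8.75% × (1 − 18%) = 7.1750%.
WACC = 0.6839 × 11.1200% + 0.1527 × 8.7774% + 0.1633 × 7.1750% = 10.1178%.

10.12%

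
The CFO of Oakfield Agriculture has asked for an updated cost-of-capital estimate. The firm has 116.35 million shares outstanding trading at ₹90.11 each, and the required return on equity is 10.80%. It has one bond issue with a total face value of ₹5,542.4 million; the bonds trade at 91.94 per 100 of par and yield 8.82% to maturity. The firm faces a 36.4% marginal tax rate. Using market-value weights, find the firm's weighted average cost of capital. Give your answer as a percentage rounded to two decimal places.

9.10%

Market value of equity E = 90.11 × 116.35m = 10484.2985m. Market value of debt D = 5542.4m × 91.94/100 = 5095.68256m.
Total capital V = 10484.2985 + 5095.68256 = 15579.98106.
Equity: weight = 10484.2985/15579.98106 = 0.6729; cost = 10.8%.
Bonds outstanding: weight = 5095.68256/15579.98106 = 0.3271; after-tax cost = 8.82% × (1 − 36.4%) = 5.6095%.
WACC = 0.6729 × 10.8000% + 0.3271 × 5.6095% = 9.1024%.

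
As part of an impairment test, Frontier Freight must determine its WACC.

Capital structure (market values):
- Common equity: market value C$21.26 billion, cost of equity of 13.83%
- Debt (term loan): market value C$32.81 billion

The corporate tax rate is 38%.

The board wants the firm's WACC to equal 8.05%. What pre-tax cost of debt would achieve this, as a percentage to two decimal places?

Total capital V = 21.26 + 32.81 = 54.07.
Equity weight = 21.26/54.07 = 0.3932.
Term loan weight = 32.81/54.07 = 0.6068.
Equity contribution = 0.3932 × 13.83% = 5.4379%.
Remaining for debt = 8.05% − 5.4379% = 2.6121%.
Rd × (1 − 38%) × 0.6068 = 2.6121%  ⇒  Rd = 6.9431%.

6.94%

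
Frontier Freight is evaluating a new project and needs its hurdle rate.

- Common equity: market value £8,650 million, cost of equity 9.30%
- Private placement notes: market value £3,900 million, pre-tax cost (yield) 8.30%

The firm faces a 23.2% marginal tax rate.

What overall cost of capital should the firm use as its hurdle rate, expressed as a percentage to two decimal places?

8.39%

Total capital V = 8650 + 3900 = 12550.
Equity: weight = 8650/12550 = 0.6892; cost = 9.3%.
Private placement notes: weight = 3900/12550 = 0.3108; after-tax cost = 8.3% × (1 − 23.2%) = 6.3744%.
WACC = 0.6892 × 9.3000% + 0.3108 × 6.3744% = 8.3908%.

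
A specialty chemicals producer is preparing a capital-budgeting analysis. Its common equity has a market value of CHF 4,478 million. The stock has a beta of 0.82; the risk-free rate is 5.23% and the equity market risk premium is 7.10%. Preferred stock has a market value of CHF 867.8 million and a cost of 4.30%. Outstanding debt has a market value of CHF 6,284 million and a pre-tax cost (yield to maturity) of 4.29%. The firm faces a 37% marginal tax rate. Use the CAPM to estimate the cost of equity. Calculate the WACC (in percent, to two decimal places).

6.04%

Cost of equity via CAPM: Re = 5.23% + 0.82 × 7.1% = 11.0520%.
Total capital V = 4478 + 867.8 + 6284 = 11629.8.
Equity: weight = 4478/11629.8 = 0.3850; cost = 11.052%.
Preferred: weight = 867.8/11629.8 = 0.0746; cost = 4.3%.
Debt: weight = 6284/11629.8 = 0.5403; after-tax cost = 4.29% × (1 − 37%) = 2.7027%.
WACC = 0.3850 × 11.0520% + 0.0746 × 4.3000% + 0.5403 × 2.7027% = 6.0367%.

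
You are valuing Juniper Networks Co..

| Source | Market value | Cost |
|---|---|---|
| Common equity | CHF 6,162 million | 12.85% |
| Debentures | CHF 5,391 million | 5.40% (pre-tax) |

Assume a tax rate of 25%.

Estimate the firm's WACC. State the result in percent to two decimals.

8.74%

Total capital V = 6162 + 5391 = 11553.
Equity: weight = 6162/11553 = 0.5334; cost = 12.85%.
Debentures: weight = 5391/11553 = 0.4666; after-tax cost = 5.4% × (1 − 25%) = 4.0500%.
WACC = 0.5334 × 12.8500% + 0.4666 × 4.0500% = 8.7436%.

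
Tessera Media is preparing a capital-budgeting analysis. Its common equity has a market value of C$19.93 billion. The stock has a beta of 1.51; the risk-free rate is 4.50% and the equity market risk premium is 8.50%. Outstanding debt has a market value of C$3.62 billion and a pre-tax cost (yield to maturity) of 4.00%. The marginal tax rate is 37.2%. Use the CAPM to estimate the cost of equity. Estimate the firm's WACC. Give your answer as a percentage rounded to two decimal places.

15.06%

Cost of equity via CAPM: Re = 4.5% + 1.51 × 8.5% = 17.3350%.
Total capital V = 19.93 + 3.62 = 23.55.
Equity: weight = 19.93/23.55 = 0.8463; cost = 17.335%.
Debt: weight = 3.62/23.55 = 0.1537; after-tax cost = 4% × (1 − 37.2%) = 2.5120%.
WACC = 0.8463 × 17.3350% + 0.1537 × 2.5120% = 15.0565%.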